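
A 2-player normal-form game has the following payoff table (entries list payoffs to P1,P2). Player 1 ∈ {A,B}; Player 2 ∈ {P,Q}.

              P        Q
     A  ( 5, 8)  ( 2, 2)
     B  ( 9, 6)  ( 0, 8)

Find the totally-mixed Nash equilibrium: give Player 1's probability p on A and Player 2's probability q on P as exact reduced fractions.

P1 indiff ⇒ q·5+(1-q)·2 = q·9+(1-q)·0 ⇒ q(-4) = (1-q)(-2) ⇒ q = 1/3
P2 indiff ⇒ p·8+(1-p)·6 = p·2+(1-p)·8 ⇒ p(6) = (1-p)(2) ⇒ p = 1/4

P1 mixes 1/4 on A; P2 mixes 1/3 on P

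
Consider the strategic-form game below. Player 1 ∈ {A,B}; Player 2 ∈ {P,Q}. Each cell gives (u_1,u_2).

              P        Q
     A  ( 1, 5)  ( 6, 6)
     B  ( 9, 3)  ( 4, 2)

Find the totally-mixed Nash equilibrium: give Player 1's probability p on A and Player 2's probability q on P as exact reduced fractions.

P1 indiff ⇒ q·1+(1-q)·6 = q·9+(1-q)·4 ⇒ q(-8) = (1-q)(-2) ⇒ q = 1/5
P2 indiff ⇒ p·5+(1-p)·3 = p·6+(1-p)·2 ⇒ p(-1) = (1-p)(-1) ⇒ p = 1/2

(p,q) = (1/2, 1/5)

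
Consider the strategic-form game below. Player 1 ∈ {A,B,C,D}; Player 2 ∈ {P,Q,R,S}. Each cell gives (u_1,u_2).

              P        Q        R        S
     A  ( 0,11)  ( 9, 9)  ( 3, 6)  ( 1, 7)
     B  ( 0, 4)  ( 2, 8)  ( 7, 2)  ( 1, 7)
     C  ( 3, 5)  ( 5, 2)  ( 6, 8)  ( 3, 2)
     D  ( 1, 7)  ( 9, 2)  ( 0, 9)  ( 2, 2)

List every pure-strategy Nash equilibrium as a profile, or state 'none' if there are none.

PSNE: ∅

(A,P): not NE [P1→C gives 3>0]
(A,Q): not NE [P2→P gives 11>9]
(A,R): not NE [P1→B gives 7>3; P2→P gives 11>6]
(A,S): not NE [P1→C gives 3>1; P2→P gives 11>7]
(B,P): not NE [P1→C gives 3>0; P2→Q gives 8>4]
(B,Q): not NE [P1→D gives 9>2]
(B,R): not NE [P2→Q gives 8>2]
(B,S): not NE [P1→C gives 3>1; P2→Q gives 8>7]
(C,P): not NE [P2→R gives 8>5]
(C,Q): not NE [P1→D gives 9>5; P2→R gives 8>2]
(C,R): not NE [P1→B gives 7>6]
(C,S): not NE [P2→R gives 8>2]
(D,P): not NE [P1→C gives 3>1; P2→R gives 9>7]
(D,Q): not NE [P2→R gives 9>2]
(D,R): not NE [P1→B gives 7>0]
(D,S): not NE [P1→C gives 3>2; P2→R gives 9>2]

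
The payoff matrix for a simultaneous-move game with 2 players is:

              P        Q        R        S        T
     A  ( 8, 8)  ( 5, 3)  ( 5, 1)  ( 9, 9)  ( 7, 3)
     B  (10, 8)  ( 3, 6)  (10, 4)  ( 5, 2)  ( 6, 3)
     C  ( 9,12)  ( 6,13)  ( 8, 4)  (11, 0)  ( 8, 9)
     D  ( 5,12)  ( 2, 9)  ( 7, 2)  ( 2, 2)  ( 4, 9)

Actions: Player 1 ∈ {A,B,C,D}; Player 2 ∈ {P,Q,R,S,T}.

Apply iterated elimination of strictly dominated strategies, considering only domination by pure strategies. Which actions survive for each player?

P1 drop A (C beats it: P:9>8 Q:6>5 R:8>5 S:11>9 T:8>7)
P1 drop D (B beats it: P:10>5 Q:3>2 R:10>7 S:5>2 T:6>4)
P2 drop R (P beats it: B:8>4 C:12>4)
P2 drop S (P beats it: B:8>2 C:12>0)
P2 drop T (P beats it: B:8>3 C:12>9)
P1→{B,C} P2→{P,Q}

IESDS → P1:{B,C} P2:{P,Q}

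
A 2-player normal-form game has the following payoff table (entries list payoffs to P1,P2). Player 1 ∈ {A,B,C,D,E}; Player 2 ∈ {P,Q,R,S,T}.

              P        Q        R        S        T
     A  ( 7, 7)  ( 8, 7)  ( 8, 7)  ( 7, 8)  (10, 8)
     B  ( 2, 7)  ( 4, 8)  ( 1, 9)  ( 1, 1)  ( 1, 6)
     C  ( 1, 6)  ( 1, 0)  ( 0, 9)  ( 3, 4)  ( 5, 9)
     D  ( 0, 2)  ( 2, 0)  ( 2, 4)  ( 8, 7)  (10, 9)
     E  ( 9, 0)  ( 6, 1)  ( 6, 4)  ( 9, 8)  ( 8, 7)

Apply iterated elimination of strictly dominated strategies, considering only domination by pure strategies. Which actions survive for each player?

IESDS → P1:{A,D,E} P2:{S,T}

P1 drop B (A beats it: P:7>2 Q:8>4 R:8>1 S:7>1 T:10>1)
P1 drop C (A beats it: P:7>1 Q:8>1 R:8>0 S:7>3 T:10>5)
P2 drop P (S beats it: A:8>7 D:7>2 E:8>0)
P2 drop Q (S beats it: A:8>7 D:7>0 E:8>1)
P2 drop R (S beats it: A:8>7 D:7>4 E:8>4)
P1→{A,D,E} P2→{S,T}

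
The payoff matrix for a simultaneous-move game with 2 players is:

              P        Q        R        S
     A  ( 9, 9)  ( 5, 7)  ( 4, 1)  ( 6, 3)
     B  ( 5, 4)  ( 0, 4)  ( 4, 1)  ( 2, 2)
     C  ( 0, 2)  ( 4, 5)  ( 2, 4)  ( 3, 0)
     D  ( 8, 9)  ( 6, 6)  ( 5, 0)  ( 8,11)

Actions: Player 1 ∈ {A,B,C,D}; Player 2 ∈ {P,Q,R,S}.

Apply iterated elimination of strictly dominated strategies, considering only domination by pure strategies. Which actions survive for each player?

P1 drop B (D beats it: P:8>5 Q:6>0 R:5>4 S:8>2)
P1 drop C (A beats it: P:9>0 Q:5>4 R:4>2 S:6>3)
P2 drop Q (P beats it: A:9>7 D:9>6)
P2 drop R (P beats it: A:9>1 D:9>0)
P1→{A,D} P2→{P,S}

Survivors P1:{A,D} P2:{P,S}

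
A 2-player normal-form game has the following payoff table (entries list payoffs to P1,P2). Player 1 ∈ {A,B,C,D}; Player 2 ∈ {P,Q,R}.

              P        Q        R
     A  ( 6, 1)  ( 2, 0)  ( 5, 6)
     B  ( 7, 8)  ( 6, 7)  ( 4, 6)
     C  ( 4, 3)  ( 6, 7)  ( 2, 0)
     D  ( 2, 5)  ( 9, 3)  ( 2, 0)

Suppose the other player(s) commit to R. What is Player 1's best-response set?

u_1(A vs R) = 5
u_1(B vs R) = 4
u_1(C vs R) = 2
u_1(D vs R) = 2
max payoff 5 at {A}

argmax u_1 = {A}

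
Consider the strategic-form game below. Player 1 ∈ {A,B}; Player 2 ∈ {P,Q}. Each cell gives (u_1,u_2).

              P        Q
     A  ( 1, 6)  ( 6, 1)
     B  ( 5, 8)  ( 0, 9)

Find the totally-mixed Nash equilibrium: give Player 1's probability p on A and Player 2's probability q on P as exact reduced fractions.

P1 mixes 1/6 on A; P2 mixes 3/5 on P

P1 indiff ⇒ q·1+(1-q)·6 = q·5+(1-q)·0 ⇒ q(-4) = (1-q)(-6) ⇒ q = 3/5
P2 indiff ⇒ p·6+(1-p)·8 = p·1+(1-p)·9 ⇒ p(5) = (1-p)(1) ⇒ p = 1/6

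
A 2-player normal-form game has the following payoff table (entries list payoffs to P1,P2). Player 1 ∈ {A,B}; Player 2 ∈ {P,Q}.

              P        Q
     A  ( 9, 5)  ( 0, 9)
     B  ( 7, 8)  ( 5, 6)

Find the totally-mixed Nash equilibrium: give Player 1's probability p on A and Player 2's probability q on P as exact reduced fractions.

(p,q) = (1/3, 5/7)

P1 indiff ⇒ q·9+(1-q)·0 = q·7+(1-q)·5 ⇒ q(2) = (1-q)(5) ⇒ q = 5/7
P2 indiff ⇒ p·5+(1-p)·8 = p·9+(1-p)·6 ⇒ p(-4) = (1-p)(-2) ⇒ p = 1/3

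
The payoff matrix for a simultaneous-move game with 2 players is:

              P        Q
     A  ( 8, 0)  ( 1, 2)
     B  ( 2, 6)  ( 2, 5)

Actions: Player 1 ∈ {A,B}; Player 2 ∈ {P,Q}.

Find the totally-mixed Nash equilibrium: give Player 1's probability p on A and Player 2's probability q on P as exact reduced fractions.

P1 mixes 1/3 on A; P2 mixes 1/7 on P

P1 indiff ⇒ q·8+(1-q)·1 = q·2+(1-q)·2 ⇒ q(6) = (1-q)(1) ⇒ q = 1/7
P2 indiff ⇒ p·0+(1-p)·6 = p·2+(1-p)·5 ⇒ p(-2) = (1-p)(-1) ⇒ p = 1/3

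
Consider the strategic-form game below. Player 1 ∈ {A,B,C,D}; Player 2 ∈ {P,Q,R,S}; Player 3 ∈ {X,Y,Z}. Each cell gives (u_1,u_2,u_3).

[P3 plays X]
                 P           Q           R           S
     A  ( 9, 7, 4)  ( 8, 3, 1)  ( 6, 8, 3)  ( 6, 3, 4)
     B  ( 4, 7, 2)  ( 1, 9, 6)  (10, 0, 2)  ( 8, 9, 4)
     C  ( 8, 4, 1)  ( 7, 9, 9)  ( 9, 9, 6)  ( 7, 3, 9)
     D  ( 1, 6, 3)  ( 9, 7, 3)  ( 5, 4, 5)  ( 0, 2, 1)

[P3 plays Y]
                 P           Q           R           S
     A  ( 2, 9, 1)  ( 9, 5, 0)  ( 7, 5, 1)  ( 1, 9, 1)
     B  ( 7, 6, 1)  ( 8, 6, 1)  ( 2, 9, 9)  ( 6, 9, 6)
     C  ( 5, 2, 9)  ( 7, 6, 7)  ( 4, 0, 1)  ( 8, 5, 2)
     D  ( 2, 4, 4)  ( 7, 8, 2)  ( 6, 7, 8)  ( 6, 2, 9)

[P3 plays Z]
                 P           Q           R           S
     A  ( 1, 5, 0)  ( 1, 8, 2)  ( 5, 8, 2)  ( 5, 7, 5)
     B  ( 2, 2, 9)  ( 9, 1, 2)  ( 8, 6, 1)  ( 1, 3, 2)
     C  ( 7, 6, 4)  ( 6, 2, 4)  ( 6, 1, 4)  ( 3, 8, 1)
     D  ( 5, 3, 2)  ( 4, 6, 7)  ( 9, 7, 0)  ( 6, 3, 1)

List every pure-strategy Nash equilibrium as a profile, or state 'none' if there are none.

PSNE: ∅

(A,P,X): not NE [P2→R gives 8>7]
(A,P,Y): not NE [P1→B gives 7>2; P3→X gives 4>1]
(A,P,Z): not NE [P1→C gives 7>1; P2→R gives 8>5; P3→X gives 4>0]
(A,Q,X): not NE [P1→D gives 9>8; P2→R gives 8>3; P3→Z gives 2>1]
(A,Q,Y): not NE [P2→S gives 9>5; P3→Z gives 2>0]
(A,Q,Z): not NE [P1→B gives 9>1]
(A,R,X): not NE [P1→B gives 10>6]
(A,R,Y): not NE [P2→S gives 9>5; P3→X gives 3>1]
(A,R,Z): not NE [P1→D gives 9>5; P3→X gives 3>2]
(A,S,X): not NE [P1→B gives 8>6; P2→R gives 8>3; P3→Z gives 5>4]
(A,S,Y): not NE [P1→C gives 8>1; P3→Z gives 5>1]
(A,S,Z): not NE [P1→D gives 6>5; P2→R gives 8>7]
(B,P,X): not NE [P1→A gives 9>4; P2→S gives 9>7; P3→Z gives 9>2]
(B,P,Y): not NE [P2→S gives 9>6; P3→Z gives 9>1]
(B,P,Z): not NE [P1→C gives 7>2; P2→R gives 6>2]
(B,Q,X): not NE [P1→D gives 9>1]
(B,Q,Y): not NE [P1→A gives 9>8; P2→S gives 9>6; P3→X gives 6>1]
(B,Q,Z): not NE [P2→R gives 6>1; P3→X gives 6>2]
(B,R,X): not NE [P2→S gives 9>0; P3→Y gives 9>2]
(B,R,Y): not NE [P1→A gives 7>2]
(B,R,Z): not NE [P1→D gives 9>8; P3→Y gives 9>1]
(B,S,X): not NE [P3→Y gives 6>4]
(B,S,Y): not NE [P1→C gives 8>6]
(B,S,Z): not NE [P1→D gives 6>1; P2→R gives 6>3; P3→Y gives 6>2]
(C,P,X): not NE [P1→A gives 9>8; P2→R gives 9>4; P3→Y gives 9>1]
(C,P,Y): not NE [P1→B gives 7>5; P2→Q gives 6>2]
(C,P,Z): not NE [P2→S gives 8>6; P3→Y gives 9>4]
(C,Q,X): not NE [P1→D gives 9>7]
(C,Q,Y): not NE [P1→A gives 9>7; P3→X gives 9>7]
(C,Q,Z): not NE [P1→B gives 9>6; P2→S gives 8>2; P3→X gives 9>4]
(C,R,X): not NE [P1→B gives 10>9]
(C,R,Y): not NE [P1→A gives 7>4; P2→Q gives 6>0; P3→X gives 6>1]
(C,R,Z): not NE [P1→D gives 9>6; P2→S gives 8>1; P3→X gives 6>4]
(C,S,X): not NE [P1→B gives 8>7; P2→R gives 9>3]
(C,S,Y): not NE [P2→Q gives 6>5; P3→X gives 9>2]
(C,S,Z): not NE [P1→D gives 6>3; P3→X gives 9>1]
(D,P,X): not NE [P1→A gives 9>1; P2→Q gives 7>6; P3→Y gives 4>3]
(D,P,Y): not NE [P1→B gives 7>2; P2→Q gives 8>4]
(D,P,Z): not NE [P1→C gives 7>5; P2→R gives 7>3; P3→Y gives 4>2]
(D,Q,X): not NE [P3→Z gives 7>3]
(D,Q,Y): not NE [P1→A gives 9>7; P3→Z gives 7>2]
(D,Q,Z): not NE [P1→B gives 9>4; P2→R gives 7>6]
(D,R,X): not NE [P1→B gives 10>5; P2→Q gives 7>4; P3→Y gives 8>5]
(D,R,Y): not NE [P1→A gives 7>6; P2→Q gives 8>7]
(D,R,Z): not NE [P3→Y gives 8>0]
(D,S,X): not NE [P1→B gives 8>0; P2→Q gives 7>2; P3→Y gives 9>1]
(D,S,Y): not NE [P1→C gives 8>6; P2→Q gives 8>2]
(D,S,Z): not NE [P2→R gives 7>3; P3→Y gives 9>1]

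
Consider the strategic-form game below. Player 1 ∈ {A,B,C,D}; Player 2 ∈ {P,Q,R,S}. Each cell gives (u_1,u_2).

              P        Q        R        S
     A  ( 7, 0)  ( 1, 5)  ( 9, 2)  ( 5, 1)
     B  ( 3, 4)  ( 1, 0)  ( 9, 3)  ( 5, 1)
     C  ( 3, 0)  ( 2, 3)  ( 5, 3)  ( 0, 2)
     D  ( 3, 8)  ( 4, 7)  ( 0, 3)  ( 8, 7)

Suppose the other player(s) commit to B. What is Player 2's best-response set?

argmax u_2 = {P}

u_2(P vs B) = 4
u_2(Q vs B) = 0
u_2(R vs B) = 3
u_2(S vs B) = 1
max payoff 4 at {P}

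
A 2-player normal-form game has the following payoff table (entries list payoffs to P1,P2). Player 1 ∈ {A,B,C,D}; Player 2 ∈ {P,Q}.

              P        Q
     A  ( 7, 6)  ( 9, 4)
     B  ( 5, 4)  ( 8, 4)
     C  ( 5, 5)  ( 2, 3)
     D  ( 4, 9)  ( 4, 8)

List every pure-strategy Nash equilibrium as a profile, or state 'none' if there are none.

PSNE = {(A,P)}

(A,P): NE
(A,Q): not NE [P2→P gives 6>4]
(B,P): not NE [P1→A gives 7>5]
(B,Q): not NE [P1→A gives 9>8]
(C,P): not NE [P1→A gives 7>5]
(C,Q): not NE [P1→A gives 9>2; P2→P gives 5>3]
(D,P): not NE [P1→A gives 7>4]
(D,Q): not NE [P1→A gives 9>4; P2→P gives 9>8]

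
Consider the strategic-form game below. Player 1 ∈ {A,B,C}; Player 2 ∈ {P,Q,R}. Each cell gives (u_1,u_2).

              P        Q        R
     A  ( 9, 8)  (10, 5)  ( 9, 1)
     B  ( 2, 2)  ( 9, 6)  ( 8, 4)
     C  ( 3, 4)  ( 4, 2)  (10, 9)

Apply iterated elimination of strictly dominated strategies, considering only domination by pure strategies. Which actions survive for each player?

Survivors P1:{A,C} P2:{P,R}

P1 drop B (A beats it: P:9>2 Q:10>9 R:9>8)
P2 drop Q (P beats it: A:8>5 C:4>2)
P1→{A,C} P2→{P,R}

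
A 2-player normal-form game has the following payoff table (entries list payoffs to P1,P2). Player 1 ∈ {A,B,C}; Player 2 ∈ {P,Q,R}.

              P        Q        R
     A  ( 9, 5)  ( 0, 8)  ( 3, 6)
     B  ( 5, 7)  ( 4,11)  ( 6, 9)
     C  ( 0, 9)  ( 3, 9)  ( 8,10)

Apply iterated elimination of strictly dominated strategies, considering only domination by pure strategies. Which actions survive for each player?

Remaining: P1:{B,C} P2:{Q,R}

P2 drop P (R beats it: A:6>5 B:9>7 C:10>9)
P1 drop A (B beats it: Q:4>0 R:6>3)
P1→{B,C} P2→{Q,R}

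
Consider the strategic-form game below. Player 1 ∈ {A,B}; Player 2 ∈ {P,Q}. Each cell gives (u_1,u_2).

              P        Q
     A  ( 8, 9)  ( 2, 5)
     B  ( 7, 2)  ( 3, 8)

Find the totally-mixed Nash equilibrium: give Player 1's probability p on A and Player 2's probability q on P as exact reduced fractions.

P1 mixes 3/5 on A; P2 mixes 1/2 on P

P1 indiff ⇒ q·8+(1-q)·2 = q·7+(1-q)·3 ⇒ q(1) = (1-q)(1) ⇒ q = 1/2
P2 indiff ⇒ p·9+(1-p)·2 = p·5+(1-p)·8 ⇒ p(4) = (1-p)(6) ⇒ p = 3/5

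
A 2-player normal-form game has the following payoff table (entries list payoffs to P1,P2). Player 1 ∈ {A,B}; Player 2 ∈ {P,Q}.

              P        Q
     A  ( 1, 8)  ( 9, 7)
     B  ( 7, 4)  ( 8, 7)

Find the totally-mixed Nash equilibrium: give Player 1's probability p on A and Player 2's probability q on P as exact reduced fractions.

(p,q) = (3/4, 1/7)

P1 indiff ⇒ q·1+(1-q)·9 = q·7+(1-q)·8 ⇒ q(-6) = (1-q)(-1) ⇒ q = 1/7
P2 indiff ⇒ p·8+(1-p)·4 = p·7+(1-p)·7 ⇒ p(1) = (1-p)(3) ⇒ p = 3/4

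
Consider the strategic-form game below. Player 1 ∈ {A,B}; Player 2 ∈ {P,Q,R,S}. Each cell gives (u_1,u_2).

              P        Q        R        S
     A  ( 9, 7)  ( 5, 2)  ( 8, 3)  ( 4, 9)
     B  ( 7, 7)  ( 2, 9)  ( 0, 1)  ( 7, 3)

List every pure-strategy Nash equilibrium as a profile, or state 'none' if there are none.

(A,P): not NE [P2→S gives 9>7]
(A,Q): not NE [P2→S gives 9>2]
(A,R): not NE [P2→S gives 9>3]
(A,S): not NE [P1→B gives 7>4]
(B,P): not NE [P1→A gives 9>7; P2→Q gives 9>7]
(B,Q): not NE [P1→A gives 5>2]
(B,R): not NE [P1→A gives 8>0; P2→Q gives 9>1]
(B,S): not NE [P2→Q gives 9>3]

Equilibria: none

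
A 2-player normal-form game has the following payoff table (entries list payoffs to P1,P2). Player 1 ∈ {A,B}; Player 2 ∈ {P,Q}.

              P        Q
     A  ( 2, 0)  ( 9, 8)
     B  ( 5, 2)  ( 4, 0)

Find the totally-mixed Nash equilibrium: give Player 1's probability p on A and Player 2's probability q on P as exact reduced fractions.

P1 indiff ⇒ q·2+(1-q)·9 = q·5+(1-q)·4 ⇒ q(-3) = (1-q)(-5) ⇒ q = 5/8
P2 indiff ⇒ p·0+(1-p)·2 = p·8+(1-p)·0 ⇒ p(-8) = (1-p)(-2) ⇒ p = 1/5

P1 mixes 1/5 on A; P2 mixes 5/8 on P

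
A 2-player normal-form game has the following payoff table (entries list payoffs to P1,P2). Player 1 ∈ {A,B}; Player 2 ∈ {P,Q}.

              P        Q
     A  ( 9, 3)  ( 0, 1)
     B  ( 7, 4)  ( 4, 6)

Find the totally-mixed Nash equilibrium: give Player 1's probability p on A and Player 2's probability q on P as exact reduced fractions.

P1 indiff ⇒ q·9+(1-q)·0 = q·7+(1-q)·4 ⇒ q(2) = (1-q)(4) ⇒ q = 2/3
P2 indiff ⇒ p·3+(1-p)·4 = p·1+(1-p)·6 ⇒ p(2) = (1-p)(2) ⇒ p = 1/2

p=1/2, q=2/3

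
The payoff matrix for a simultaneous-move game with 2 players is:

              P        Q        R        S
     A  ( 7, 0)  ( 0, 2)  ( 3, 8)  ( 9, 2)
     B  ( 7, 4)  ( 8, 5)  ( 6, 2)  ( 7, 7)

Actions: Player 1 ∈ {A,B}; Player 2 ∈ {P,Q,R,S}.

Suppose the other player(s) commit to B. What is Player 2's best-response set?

u_2(P vs B) = 4
u_2(Q vs B) = 5
u_2(R vs B) = 2
u_2(S vs B) = 7
max payoff 7 at {S}

BR_2 = {S}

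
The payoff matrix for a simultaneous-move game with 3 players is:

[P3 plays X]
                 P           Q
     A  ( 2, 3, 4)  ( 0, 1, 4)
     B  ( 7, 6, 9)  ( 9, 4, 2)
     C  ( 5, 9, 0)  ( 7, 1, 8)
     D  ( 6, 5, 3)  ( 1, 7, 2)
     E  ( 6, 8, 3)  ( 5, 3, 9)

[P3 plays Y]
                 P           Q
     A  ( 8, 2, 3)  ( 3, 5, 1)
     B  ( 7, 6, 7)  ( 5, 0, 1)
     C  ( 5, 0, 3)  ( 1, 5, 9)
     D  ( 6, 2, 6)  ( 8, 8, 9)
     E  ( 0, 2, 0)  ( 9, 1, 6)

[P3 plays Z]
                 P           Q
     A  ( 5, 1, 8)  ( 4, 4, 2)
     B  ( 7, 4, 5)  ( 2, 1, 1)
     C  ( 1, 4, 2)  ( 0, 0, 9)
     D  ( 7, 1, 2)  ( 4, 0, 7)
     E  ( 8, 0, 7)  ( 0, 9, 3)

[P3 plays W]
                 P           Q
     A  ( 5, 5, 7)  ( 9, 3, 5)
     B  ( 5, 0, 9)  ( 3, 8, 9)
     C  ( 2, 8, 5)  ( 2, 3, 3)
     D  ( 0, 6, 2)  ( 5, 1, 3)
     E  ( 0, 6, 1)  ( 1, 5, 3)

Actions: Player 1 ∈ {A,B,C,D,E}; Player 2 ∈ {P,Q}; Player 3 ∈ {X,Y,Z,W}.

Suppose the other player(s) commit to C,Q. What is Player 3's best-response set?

P3 best: {Y,Z}

u_3(X vs C,Q) = 8
u_3(Y vs C,Q) = 9
u_3(Z vs C,Q) = 9
u_3(W vs C,Q) = 3
max payoff 9 at {Y,Z}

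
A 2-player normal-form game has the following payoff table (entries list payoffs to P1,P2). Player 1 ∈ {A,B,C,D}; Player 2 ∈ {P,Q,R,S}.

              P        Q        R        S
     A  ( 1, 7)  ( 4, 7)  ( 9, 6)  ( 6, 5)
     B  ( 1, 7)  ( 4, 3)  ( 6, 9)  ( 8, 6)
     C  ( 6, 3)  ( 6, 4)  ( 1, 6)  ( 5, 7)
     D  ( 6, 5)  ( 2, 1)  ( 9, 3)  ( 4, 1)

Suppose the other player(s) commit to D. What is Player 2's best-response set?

argmax u_2 = {P}

u_2(P vs D) = 5
u_2(Q vs D) = 1
u_2(R vs D) = 3
u_2(S vs D) = 1
max payoff 5 at {P}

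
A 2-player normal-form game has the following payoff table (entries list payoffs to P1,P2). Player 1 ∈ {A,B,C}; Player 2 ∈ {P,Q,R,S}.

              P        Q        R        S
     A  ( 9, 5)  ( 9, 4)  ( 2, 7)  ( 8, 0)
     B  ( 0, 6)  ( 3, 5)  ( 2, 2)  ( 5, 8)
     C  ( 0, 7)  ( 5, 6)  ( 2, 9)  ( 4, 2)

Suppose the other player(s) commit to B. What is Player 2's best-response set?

BR_2 = {S}

u_2(P vs B) = 6
u_2(Q vs B) = 5
u_2(R vs B) = 2
u_2(S vs B) = 8
max payoff 8 at {S}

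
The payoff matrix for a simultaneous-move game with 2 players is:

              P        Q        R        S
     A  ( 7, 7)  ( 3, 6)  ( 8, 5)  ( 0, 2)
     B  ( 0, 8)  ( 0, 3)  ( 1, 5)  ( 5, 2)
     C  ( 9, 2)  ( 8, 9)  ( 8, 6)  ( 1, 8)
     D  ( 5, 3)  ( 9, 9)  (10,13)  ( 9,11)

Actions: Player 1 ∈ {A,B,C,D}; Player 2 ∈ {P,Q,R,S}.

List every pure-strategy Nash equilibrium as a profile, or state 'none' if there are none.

(A,P): not NE [P1→C gives 9>7]
(A,Q): not NE [P1→D gives 9>3; P2→P gives 7>6]
(A,R): not NE [P1→D gives 10>8; P2→P gives 7>5]
(A,S): not NE [P1→D gives 9>0; P2→P gives 7>2]
(B,P): not NE [P1→C gives 9>0]
(B,Q): not NE [P1→D gives 9>0; P2→P gives 8>3]
(B,R): not NE [P1→D gives 10>1; P2→P gives 8>5]
(B,S): not NE [P1→D gives 9>5; P2→P gives 8>2]
(C,P): not NE [P2→Q gives 9>2]
(C,Q): not NE [P1→D gives 9>8]
(C,R): not NE [P1→D gives 10>8; P2→Q gives 9>6]
(C,S): not NE [P1→D gives 9>1; P2→Q gives 9>8]
(D,P): not NE [P1→C gives 9>5; P2→R gives 13>3]
(D,Q): not NE [P2→R gives 13>9]
(D,R): NE
(D,S): not NE [P2→R gives 13>11]

PSNE = {(D,R)}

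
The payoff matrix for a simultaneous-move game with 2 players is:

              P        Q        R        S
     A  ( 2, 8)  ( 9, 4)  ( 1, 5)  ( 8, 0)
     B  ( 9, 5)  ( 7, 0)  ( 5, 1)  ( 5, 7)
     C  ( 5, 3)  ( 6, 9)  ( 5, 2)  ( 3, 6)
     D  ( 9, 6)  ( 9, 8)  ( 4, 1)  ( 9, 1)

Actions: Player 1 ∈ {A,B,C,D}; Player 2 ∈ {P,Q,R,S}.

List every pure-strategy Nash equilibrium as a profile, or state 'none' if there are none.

(A,P): not NE [P1→D gives 9>2]
(A,Q): not NE [P2→P gives 8>4]
(A,R): not NE [P1→C gives 5>1; P2→P gives 8>5]
(A,S): not NE [P1→D gives 9>8; P2→P gives 8>0]
(B,P): not NE [P2→S gives 7>5]
(B,Q): not NE [P1→D gives 9>7; P2→S gives 7>0]
(B,R): not NE [P2→S gives 7>1]
(B,S): not NE [P1→D gives 9>5]
(C,P): not NE [P1→D gives 9>5; P2→Q gives 9>3]
(C,Q): not NE [P1→D gives 9>6]
(C,R): not NE [P2→Q gives 9>2]
(C,S): not NE [P1→D gives 9>3; P2→Q gives 9>6]
(D,P): not NE [P2→Q gives 8>6]
(D,Q): NE
(D,R): not NE [P1→C gives 5>4; P2→Q gives 8>1]
(D,S): not NE [P2→Q gives 8>1]

PSNE = {(D,Q)}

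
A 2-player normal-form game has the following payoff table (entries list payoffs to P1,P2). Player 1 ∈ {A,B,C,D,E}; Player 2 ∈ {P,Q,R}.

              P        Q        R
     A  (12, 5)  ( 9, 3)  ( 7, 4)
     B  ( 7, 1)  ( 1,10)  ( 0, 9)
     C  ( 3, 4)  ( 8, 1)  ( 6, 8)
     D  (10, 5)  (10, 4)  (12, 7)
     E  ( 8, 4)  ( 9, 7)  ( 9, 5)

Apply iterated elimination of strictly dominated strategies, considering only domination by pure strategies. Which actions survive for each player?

Remaining: P1:{A,D} P2:{P,R}

P1 drop B (A beats it: P:12>7 Q:9>1 R:7>0)
P1 drop C (A beats it: P:12>3 Q:9>8 R:7>6)
P1 drop E (D beats it: P:10>8 Q:10>9 R:12>9)
P2 drop Q (P beats it: A:5>3 D:5>4)
P1→{A,D} P2→{P,R}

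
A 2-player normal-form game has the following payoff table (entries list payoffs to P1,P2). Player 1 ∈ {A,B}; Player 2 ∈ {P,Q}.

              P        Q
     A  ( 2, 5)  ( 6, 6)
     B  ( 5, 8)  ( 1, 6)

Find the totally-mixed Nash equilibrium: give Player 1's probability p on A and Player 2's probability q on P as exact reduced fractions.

(p,q) = (2/3, 5/8)

P1 indiff ⇒ q·2+(1-q)·6 = q·5+(1-q)·1 ⇒ q(-3) = (1-q)(-5) ⇒ q = 5/8
P2 indiff ⇒ p·5+(1-p)·8 = p·6+(1-p)·6 ⇒ p(-1) = (1-p)(-2) ⇒ p = 2/3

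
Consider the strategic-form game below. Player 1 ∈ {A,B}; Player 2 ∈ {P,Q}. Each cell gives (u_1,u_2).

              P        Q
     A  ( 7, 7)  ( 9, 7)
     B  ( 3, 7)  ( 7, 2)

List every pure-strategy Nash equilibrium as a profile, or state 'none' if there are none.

PSNE = {(A,P), (A,Q)}

(A,P): NE
(A,Q): NE
(B,P): not NE [P1→A gives 7>3]
(B,Q): not NE [P1→A gives 9>7; P2→P gives 7>2]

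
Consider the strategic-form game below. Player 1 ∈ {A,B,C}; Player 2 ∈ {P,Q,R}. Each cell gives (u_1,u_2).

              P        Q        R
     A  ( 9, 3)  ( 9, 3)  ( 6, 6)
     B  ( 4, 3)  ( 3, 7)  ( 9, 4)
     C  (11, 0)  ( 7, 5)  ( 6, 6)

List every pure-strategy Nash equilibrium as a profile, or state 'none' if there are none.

(A,P): not NE [P1→C gives 11>9; P2→R gives 6>3]
(A,Q): not NE [P2→R gives 6>3]
(A,R): not NE [P1→B gives 9>6]
(B,P): not NE [P1→C gives 11>4; P2→Q gives 7>3]
(B,Q): not NE [P1→A gives 9>3]
(B,R): not NE [P2→Q gives 7>4]
(C,P): not NE [P2→R gives 6>0]
(C,Q): not NE [P1→A gives 9>7; P2→R gives 6>5]
(C,R): not NE [P1→B gives 9>6]

No pure NE.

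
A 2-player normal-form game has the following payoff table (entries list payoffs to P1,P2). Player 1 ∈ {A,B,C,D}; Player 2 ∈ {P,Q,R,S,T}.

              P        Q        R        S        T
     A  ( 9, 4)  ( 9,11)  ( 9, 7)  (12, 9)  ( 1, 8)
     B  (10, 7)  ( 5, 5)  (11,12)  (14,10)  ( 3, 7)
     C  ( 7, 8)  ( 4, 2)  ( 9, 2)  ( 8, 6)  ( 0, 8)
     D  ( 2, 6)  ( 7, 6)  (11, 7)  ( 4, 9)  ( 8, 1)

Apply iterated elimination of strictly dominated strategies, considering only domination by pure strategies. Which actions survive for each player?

Remaining: P1:{A,B,D} P2:{Q,R,S}

P1 drop C (B beats it: P:10>7 Q:5>4 R:11>9 S:14>8 T:3>0)
P2 drop P (R beats it: A:7>4 B:12>7 D:7>6)
P2 drop T (S beats it: A:9>8 B:10>7 D:9>1)
P1→{A,B,D} P2→{Q,R,S}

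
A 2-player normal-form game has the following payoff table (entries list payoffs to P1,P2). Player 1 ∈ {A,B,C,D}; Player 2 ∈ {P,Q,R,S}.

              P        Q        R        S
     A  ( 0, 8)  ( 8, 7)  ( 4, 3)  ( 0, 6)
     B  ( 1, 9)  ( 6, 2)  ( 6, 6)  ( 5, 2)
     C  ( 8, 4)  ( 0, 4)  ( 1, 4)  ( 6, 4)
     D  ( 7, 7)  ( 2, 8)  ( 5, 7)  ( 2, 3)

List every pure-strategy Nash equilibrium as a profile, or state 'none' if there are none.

(A,P): not NE [P1→C gives 8>0]
(A,Q): not NE [P2→P gives 8>7]
(A,R): not NE [P1→B gives 6>4; P2→P gives 8>3]
(A,S): not NE [P1→C gives 6>0; P2→P gives 8>6]
(B,P): not NE [P1→C gives 8>1]
(B,Q): not NE [P1→A gives 8>6; P2→P gives 9>2]
(B,R): not NE [P2→P gives 9>6]
(B,S): not NE [P1→C gives 6>5; P2→P gives 9>2]
(C,P): NE
(C,Q): not NE [P1→A gives 8>0]
(C,R): not NE [P1→B gives 6>1]
(C,S): NE
(D,P): not NE [P1→C gives 8>7; P2→Q gives 8>7]
(D,Q): not NE [P1→A gives 8>2]
(D,R): not NE [P1→B gives 6>5; P2→Q gives 8>7]
(D,S): not NE [P1→C gives 6>2; P2→Q gives 8>3]

PSNE = {(C,P), (C,S)}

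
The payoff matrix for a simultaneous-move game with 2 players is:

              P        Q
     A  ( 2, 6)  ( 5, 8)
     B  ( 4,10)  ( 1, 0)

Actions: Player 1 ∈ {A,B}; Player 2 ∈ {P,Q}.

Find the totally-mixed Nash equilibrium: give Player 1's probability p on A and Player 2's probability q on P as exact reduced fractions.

P1 indiff ⇒ q·2+(1-q)·5 = q·4+(1-q)·1 ⇒ q(-2) = (1-q)(-4) ⇒ q = 2/3
P2 indiff ⇒ p·6+(1-p)·10 = p·8+(1-p)·0 ⇒ p(-2) = (1-p)(-10) ⇒ p = 5/6

P1 mixes 5/6 on A; P2 mixes 2/3 on P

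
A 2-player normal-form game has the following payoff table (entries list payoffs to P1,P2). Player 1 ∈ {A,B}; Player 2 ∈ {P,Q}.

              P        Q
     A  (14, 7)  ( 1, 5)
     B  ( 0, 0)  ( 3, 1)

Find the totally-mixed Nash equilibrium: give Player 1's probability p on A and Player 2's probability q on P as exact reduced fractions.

P1 indiff ⇒ q·14+(1-q)·1 = q·0+(1-q)·3 ⇒ q(14) = (1-q)(2) ⇒ q = 1/8
P2 indiff ⇒ p·7+(1-p)·0 = p·5+(1-p)·1 ⇒ p(2) = (1-p)(1) ⇒ p = 1/3

P1 mixes 1/3 on A; P2 mixes 1/8 on P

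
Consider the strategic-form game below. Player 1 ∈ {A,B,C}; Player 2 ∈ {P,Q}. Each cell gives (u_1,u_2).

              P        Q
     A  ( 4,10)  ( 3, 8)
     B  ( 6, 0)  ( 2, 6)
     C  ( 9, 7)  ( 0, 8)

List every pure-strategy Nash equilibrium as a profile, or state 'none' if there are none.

(A,P): not NE [P1→C gives 9>4]
(A,Q): not NE [P2→P gives 10>8]
(B,P): not NE [P1→C gives 9>6; P2→Q gives 6>0]
(B,Q): not NE [P1→A gives 3>2]
(C,P): not NE [P2→Q gives 8>7]
(C,Q): not NE [P1→A gives 3>0]

No pure NE.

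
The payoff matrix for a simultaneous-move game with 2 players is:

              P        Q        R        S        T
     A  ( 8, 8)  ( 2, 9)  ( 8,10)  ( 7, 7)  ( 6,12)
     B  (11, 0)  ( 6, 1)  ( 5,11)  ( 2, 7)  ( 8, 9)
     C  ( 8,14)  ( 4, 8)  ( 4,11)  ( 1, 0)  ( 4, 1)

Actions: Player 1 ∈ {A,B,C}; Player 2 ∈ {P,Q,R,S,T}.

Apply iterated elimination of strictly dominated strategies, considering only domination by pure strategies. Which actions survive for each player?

IESDS → P1:{A,B} P2:{R,T}

P1 drop C (B beats it: P:11>8 Q:6>4 R:5>4 S:2>1 T:8>4)
P2 drop P (Q beats it: A:9>8 B:1>0)
P2 drop Q (R beats it: A:10>9 B:11>1)
P2 drop S (R beats it: A:10>7 B:11>7)
P1→{A,B} P2→{R,T}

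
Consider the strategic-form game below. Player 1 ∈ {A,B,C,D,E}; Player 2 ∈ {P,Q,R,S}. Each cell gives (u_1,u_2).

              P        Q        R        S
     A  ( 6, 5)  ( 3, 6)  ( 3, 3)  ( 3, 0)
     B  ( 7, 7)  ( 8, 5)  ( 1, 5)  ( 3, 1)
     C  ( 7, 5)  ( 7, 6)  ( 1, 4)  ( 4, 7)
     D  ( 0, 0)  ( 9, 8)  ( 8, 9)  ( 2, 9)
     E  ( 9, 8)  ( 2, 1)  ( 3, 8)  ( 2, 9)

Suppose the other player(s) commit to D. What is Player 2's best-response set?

BR_2 = {R,S}

u_2(P vs D) = 0
u_2(Q vs D) = 8
u_2(R vs D) = 9
u_2(S vs D) = 9
max payoff 9 at {R,S}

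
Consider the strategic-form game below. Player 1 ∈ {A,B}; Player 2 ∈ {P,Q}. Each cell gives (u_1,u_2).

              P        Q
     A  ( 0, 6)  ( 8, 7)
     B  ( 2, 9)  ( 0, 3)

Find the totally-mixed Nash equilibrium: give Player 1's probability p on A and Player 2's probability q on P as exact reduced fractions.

P1 mixes 6/7 on A; P2 mixes 4/5 on P

P1 indiff ⇒ q·0+(1-q)·8 = q·2+(1-q)·0 ⇒ q(-2) = (1-q)(-8) ⇒ q = 4/5
P2 indiff ⇒ p·6+(1-p)·9 = p·7+(1-p)·3 ⇒ p(-1) = (1-p)(-6) ⇒ p = 6/7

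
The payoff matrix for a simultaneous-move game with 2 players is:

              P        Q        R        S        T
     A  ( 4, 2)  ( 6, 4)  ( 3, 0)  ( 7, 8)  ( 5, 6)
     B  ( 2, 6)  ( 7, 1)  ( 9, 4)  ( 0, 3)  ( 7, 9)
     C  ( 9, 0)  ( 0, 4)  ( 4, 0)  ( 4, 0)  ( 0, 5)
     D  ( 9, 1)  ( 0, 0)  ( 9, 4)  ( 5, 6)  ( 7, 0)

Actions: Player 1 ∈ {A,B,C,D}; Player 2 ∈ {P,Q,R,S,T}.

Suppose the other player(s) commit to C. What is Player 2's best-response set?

P2 best: {T}

u_2(P vs C) = 0
u_2(Q vs C) = 4
u_2(R vs C) = 0
u_2(S vs C) = 0
u_2(T vs C) = 5
max payoff 5 at {T}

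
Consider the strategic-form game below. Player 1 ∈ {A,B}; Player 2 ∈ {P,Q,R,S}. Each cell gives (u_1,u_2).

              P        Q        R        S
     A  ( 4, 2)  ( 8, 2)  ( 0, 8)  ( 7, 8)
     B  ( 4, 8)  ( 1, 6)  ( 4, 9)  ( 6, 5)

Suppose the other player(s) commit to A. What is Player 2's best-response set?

BR_2 = {R,S}

u_2(P vs A) = 2
u_2(Q vs A) = 2
u_2(R vs A) = 8
u_2(S vs A) = 8
max payoff 8 at {R,S}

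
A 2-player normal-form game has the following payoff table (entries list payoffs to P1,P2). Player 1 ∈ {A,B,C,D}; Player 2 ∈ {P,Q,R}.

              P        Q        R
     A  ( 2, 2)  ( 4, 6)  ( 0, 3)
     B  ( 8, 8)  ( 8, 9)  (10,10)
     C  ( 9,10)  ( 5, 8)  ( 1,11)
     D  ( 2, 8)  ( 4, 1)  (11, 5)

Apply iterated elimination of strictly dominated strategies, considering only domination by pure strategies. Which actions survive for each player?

P1 drop A (B beats it: P:8>2 Q:8>4 R:10>0)
P2 drop Q (R beats it: B:10>9 C:11>8 D:5>1)
P1→{B,C,D} P2→{P,R}

Remaining: P1:{B,C,D} P2:{P,R}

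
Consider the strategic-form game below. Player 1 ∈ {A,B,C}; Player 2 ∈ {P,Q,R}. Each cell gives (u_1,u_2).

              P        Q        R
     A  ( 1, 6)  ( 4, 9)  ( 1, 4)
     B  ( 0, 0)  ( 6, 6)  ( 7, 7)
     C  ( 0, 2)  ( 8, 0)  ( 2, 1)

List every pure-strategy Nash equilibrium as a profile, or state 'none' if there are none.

Nash profiles: (B,R)

(A,P): not NE [P2→Q gives 9>6]
(A,Q): not NE [P1→C gives 8>4]
(A,R): not NE [P1→B gives 7>1; P2→Q gives 9>4]
(B,P): not NE [P1→A gives 1>0; P2→R gives 7>0]
(B,Q): not NE [P1→C gives 8>6; P2→R gives 7>6]
(B,R): NE
(C,P): not NE [P1→A gives 1>0]
(C,Q): not NE [P2→P gives 2>0]
(C,R): not NE [P1→B gives 7>2; P2→P gives 2>1]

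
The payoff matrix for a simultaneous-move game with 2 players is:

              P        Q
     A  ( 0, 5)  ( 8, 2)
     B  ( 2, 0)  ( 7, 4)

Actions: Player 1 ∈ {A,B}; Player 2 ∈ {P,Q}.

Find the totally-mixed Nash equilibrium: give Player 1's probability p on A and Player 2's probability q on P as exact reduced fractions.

P1 indiff ⇒ q·0+(1-q)·8 = q·2+(1-q)·7 ⇒ q(-2) = (1-q)(-1) ⇒ q = 1/3
P2 indiff ⇒ p·5+(1-p)·0 = p·2+(1-p)·4 ⇒ p(3) = (1-p)(4) ⇒ p = 4/7

p=4/7, q=1/3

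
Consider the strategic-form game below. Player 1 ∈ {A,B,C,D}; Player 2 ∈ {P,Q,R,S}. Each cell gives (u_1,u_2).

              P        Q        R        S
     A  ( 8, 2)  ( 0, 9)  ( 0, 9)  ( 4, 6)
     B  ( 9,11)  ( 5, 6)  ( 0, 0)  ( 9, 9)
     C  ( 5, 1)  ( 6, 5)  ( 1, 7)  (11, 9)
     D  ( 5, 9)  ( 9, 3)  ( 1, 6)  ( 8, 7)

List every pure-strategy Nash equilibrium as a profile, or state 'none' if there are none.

Nash profiles: (B,P), (C,S)

(A,P): not NE [P1→B gives 9>8; P2→R gives 9>2]
(A,Q): not NE [P1→D gives 9>0]
(A,R): not NE [P1→D gives 1>0]
(A,S): not NE [P1→C gives 11>4; P2→R gives 9>6]
(B,P): NE
(B,Q): not NE [P1→D gives 9>5; P2→P gives 11>6]
(B,R): not NE [P1→D gives 1>0; P2→P gives 11>0]
(B,S): not NE [P1→C gives 11>9; P2→P gives 11>9]
(C,P): not NE [P1→B gives 9>5; P2→S gives 9>1]
(C,Q): not NE [P1→D gives 9>6; P2→S gives 9>5]
(C,R): not NE [P2→S gives 9>7]
(C,S): NE
(D,P): not NE [P1→B gives 9>5]
(D,Q): not NE [P2→P gives 9>3]
(D,R): not NE [P2→P gives 9>6]
(D,S): not NE [P1→C gives 11>8; P2→P gives 9>7]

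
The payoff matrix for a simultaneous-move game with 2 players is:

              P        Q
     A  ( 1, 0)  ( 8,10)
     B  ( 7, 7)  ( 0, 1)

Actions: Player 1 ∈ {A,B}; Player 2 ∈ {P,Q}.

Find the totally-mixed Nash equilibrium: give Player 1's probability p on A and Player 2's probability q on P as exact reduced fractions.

P1 indiff ⇒ q·1+(1-q)·8 = q·7+(1-q)·0 ⇒ q(-6) = (1-q)(-8) ⇒ q = 4/7
P2 indiff ⇒ p·0+(1-p)·7 = p·10+(1-p)·1 ⇒ p(-10) = (1-p)(-6) ⇒ p = 3/8

p=3/8, q=4/7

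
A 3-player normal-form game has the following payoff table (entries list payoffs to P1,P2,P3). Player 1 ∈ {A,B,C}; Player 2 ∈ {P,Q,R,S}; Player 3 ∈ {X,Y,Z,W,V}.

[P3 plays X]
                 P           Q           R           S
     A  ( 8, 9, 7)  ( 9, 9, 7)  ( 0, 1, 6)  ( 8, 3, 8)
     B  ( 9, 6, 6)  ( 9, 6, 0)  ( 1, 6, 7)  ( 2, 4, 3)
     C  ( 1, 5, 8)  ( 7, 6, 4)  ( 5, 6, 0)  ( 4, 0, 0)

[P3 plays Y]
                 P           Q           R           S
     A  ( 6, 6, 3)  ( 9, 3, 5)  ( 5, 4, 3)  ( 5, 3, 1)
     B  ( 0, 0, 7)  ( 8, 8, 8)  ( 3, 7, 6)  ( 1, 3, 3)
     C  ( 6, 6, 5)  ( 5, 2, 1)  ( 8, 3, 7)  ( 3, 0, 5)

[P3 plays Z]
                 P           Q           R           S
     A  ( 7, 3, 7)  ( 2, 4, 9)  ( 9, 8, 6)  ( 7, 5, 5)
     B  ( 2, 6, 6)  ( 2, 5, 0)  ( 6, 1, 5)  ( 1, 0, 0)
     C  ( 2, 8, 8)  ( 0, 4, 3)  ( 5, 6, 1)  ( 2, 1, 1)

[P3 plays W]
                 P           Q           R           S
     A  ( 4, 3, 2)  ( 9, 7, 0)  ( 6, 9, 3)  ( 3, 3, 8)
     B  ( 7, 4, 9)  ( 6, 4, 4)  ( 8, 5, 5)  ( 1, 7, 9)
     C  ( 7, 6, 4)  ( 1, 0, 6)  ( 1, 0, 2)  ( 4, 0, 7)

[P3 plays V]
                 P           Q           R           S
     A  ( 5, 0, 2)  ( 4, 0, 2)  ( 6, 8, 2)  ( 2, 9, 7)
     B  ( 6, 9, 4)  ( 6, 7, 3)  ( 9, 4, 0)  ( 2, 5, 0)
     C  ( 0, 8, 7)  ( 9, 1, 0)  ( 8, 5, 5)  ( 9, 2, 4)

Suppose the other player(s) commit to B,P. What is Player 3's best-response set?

BR_3 = {W}

u_3(X vs B,P) = 6
u_3(Y vs B,P) = 7
u_3(Z vs B,P) = 6
u_3(W vs B,P) = 9
u_3(V vs B,P) = 4
max payoff 9 at {W}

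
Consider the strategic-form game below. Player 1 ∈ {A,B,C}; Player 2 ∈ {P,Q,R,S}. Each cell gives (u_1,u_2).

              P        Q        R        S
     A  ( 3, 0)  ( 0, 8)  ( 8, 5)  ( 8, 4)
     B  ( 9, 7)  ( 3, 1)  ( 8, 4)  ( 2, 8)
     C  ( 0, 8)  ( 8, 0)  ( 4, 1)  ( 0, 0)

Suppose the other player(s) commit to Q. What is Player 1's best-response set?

u_1(A vs Q) = 0
u_1(B vs Q) = 3
u_1(C vs Q) = 8
max payoff 8 at {C}

BR_1 = {C}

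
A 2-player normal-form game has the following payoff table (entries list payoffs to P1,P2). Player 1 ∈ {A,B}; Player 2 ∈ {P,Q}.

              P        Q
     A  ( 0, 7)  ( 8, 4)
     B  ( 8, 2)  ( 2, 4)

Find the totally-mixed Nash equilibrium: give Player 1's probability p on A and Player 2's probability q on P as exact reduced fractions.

(p,q) = (2/5, 3/7)

P1 indiff ⇒ q·0+(1-q)·8 = q·8+(1-q)·2 ⇒ q(-8) = (1-q)(-6) ⇒ q = 3/7
P2 indiff ⇒ p·7+(1-p)·2 = p·4+(1-p)·4 ⇒ p(3) = (1-p)(2) ⇒ p = 2/5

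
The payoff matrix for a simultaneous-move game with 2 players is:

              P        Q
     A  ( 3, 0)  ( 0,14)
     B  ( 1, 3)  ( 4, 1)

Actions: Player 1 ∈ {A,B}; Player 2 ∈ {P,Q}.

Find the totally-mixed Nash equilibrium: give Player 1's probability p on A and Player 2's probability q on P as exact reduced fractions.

p=1/8, q=2/3

P1 indiff ⇒ q·3+(1-q)·0 = q·1+(1-q)·4 ⇒ q(2) = (1-q)(4) ⇒ q = 2/3
P2 indiff ⇒ p·0+(1-p)·3 = p·14+(1-p)·1 ⇒ p(-14) = (1-p)(-2) ⇒ p = 1/8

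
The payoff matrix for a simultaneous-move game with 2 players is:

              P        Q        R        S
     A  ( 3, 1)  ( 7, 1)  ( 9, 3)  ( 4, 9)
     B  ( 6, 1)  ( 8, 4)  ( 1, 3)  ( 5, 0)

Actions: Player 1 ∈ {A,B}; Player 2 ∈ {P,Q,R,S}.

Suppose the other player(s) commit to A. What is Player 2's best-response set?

u_2(P vs A) = 1
u_2(Q vs A) = 1
u_2(R vs A) = 3
u_2(S vs A) = 9
max payoff 9 at {S}

BR_2 = {S}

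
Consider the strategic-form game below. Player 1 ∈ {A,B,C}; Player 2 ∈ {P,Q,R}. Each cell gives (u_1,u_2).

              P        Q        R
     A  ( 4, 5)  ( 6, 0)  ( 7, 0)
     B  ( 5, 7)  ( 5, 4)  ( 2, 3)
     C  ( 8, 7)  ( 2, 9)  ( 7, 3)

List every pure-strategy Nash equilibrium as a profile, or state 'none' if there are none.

No pure NE.

(A,P): not NE [P1→C gives 8>4]
(A,Q): not NE [P2→P gives 5>0]
(A,R): not NE [P2→P gives 5>0]
(B,P): not NE [P1→C gives 8>5]
(B,Q): not NE [P1→A gives 6>5; P2→P gives 7>4]
(B,R): not NE [P1→C gives 7>2; P2→P gives 7>3]
(C,P): not NE [P2→Q gives 9>7]
(C,Q): not NE [P1→A gives 6>2]
(C,R): not NE [P2→Q gives 9>3]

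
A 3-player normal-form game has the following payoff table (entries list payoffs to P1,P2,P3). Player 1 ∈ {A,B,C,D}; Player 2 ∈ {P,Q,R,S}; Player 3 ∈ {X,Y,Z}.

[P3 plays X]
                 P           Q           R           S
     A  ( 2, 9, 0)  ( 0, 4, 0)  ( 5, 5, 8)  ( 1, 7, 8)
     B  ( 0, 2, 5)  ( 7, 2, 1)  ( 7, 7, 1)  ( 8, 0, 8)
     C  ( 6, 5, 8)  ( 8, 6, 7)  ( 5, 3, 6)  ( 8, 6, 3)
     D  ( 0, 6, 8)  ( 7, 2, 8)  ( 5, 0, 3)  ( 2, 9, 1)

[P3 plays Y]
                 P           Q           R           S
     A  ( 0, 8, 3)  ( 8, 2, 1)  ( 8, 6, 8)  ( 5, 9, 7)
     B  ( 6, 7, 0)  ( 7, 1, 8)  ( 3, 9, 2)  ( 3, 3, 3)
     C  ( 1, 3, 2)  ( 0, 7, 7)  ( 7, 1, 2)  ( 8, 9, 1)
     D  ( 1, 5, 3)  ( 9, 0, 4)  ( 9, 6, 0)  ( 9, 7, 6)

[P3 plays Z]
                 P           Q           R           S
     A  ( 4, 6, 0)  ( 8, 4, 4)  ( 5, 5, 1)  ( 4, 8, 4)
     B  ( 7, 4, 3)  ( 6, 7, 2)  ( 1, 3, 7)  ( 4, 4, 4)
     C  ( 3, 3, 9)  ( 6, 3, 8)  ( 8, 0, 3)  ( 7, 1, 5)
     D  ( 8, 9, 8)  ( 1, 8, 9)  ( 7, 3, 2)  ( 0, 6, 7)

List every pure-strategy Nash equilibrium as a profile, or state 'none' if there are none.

(A,P,X): not NE [P1→C gives 6>2; P3→Y gives 3>0]
(A,P,Y): not NE [P1→B gives 6>0; P2→S gives 9>8]
(A,P,Z): not NE [P1→D gives 8>4; P2→S gives 8>6; P3→Y gives 3>0]
(A,Q,X): not NE [P1→C gives 8>0; P2→P gives 9>4; P3→Z gives 4>0]
(A,Q,Y): not NE [P1→D gives 9>8; P2→S gives 9>2; P3→Z gives 4>1]
(A,Q,Z): not NE [P2→S gives 8>4]
(A,R,X): not NE [P1→B gives 7>5; P2→P gives 9>5]
(A,R,Y): not NE [P1→D gives 9>8; P2→S gives 9>6]
(A,R,Z): not NE [P1→C gives 8>5; P2→S gives 8>5; P3→Y gives 8>1]
(A,S,X): not NE [P1→C gives 8>1; P2→P gives 9>7]
(A,S,Y): not NE [P1→D gives 9>5; P3→X gives 8>7]
(A,S,Z): not NE [P1→C gives 7>4; P3→X gives 8>4]
(B,P,X): not NE [P1→C gives 6>0; P2→R gives 7>2]
(B,P,Y): not NE [P2→R gives 9>7; P3→X gives 5>0]
(B,P,Z): not NE [P1→D gives 8>7; P2→Q gives 7>4; P3→X gives 5>3]
(B,Q,X): not NE [P1→C gives 8>7; P2→R gives 7>2; P3→Y gives 8>1]
(B,Q,Y): not NE [P1→D gives 9>7; P2→R gives 9>1]
(B,Q,Z): not NE [P1→A gives 8>6; P3→Y gives 8>2]
(B,R,X): not NE [P3→Z gives 7>1]
(B,R,Y): not NE [P1→D gives 9>3; P3→Z gives 7>2]
(B,R,Z): not NE [P1→C gives 8>1; P2→Q gives 7>3]
(B,S,X): not NE [P2→R gives 7>0]
(B,S,Y): not NE [P1→D gives 9>3; P2→R gives 9>3; P3→X gives 8>3]
(B,S,Z): not NE [P1→C gives 7>4; P2→Q gives 7>4; P3→X gives 8>4]
(C,P,X): not NE [P2→S gives 6>5; P3→Z gives 9>8]
(C,P,Y): not NE [P1→B gives 6>1; P2→S gives 9>3; P3→Z gives 9>2]
(C,P,Z): not NE [P1→D gives 8>3]
(C,Q,X): not NE [P3→Z gives 8>7]
(C,Q,Y): not NE [P1→D gives 9>0; P2→S gives 9>7; P3→Z gives 8>7]
(C,Q,Z): not NE [P1→A gives 8>6]
(C,R,X): not NE [P1→B gives 7>5; P2→S gives 6>3]
(C,R,Y): not NE [P1→D gives 9>7; P2→S gives 9>1; P3→X gives 6>2]
(C,R,Z): not NE [P2→Q gives 3>0; P3→X gives 6>3]
(C,S,X): not NE [P3→Z gives 5>3]
(C,S,Y): not NE [P1→D gives 9>8; P3→Z gives 5>1]
(C,S,Z): not NE [P2→Q gives 3>1]
(D,P,X): not NE [P1→C gives 6>0; P2→S gives 9>6]
(D,P,Y): not NE [P1→B gives 6>1; P2→S gives 7>5; P3→Z gives 8>3]
(D,P,Z): NE
(D,Q,X): not NE [P1→C gives 8>7; P2→S gives 9>2; P3→Z gives 9>8]
(D,Q,Y): not NE [P2→S gives 7>0; P3→Z gives 9>4]
(D,Q,Z): not NE [P1→A gives 8>1; P2→P gives 9>8]
(D,R,X): not NE [P1→B gives 7>5; P2→S gives 9>0]
(D,R,Y): not NE [P2→S gives 7>6; P3→X gives 3>0]
(D,R,Z): not NE [P1→C gives 8>7; P2→P gives 9>3; P3→X gives 3>2]
(D,S,X): not NE [P1→C gives 8>2; P3→Z gives 7>1]
(D,S,Y): not NE [P3→Z gives 7>6]
(D,S,Z): not NE [P1→C gives 7>0; P2→P gives 9>6]

NE set: (D,P,Z)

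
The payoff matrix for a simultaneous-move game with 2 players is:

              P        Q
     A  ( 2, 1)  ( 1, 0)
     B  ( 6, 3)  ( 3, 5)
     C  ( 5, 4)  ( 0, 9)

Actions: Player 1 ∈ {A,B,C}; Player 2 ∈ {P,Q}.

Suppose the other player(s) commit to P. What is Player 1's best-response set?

P1 best: {B}

u_1(A vs P) = 2
u_1(B vs P) = 6
u_1(C vs P) = 5
max payoff 6 at {B}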